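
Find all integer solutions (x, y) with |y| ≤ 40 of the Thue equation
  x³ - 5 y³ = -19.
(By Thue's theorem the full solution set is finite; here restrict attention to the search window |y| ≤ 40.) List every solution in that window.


The equation is x³ - 5y³ = -19. For fixed y, x³ = 5·y³ − 19, so a solution requires the RHS to be a perfect cube.
Strategy: iterate y from -40 to 40, compute RHS = 5·y³ − 19, and check whether it is a (positive or negative) perfect cube.
Check small values of y:
  y = 0: RHS = -19 is not a perfect cube.
  y = 1: RHS = -14 is not a perfect cube.
  y = -1: RHS = -24 is not a perfect cube.
  y = 2: RHS = 21 is not a perfect cube.
  y = -2: RHS = -59 is not a perfect cube.
  y = 3: RHS = 116 is not a perfect cube.
  y = -3: RHS = -154 is not a perfect cube.
Continuing the search up to |y| = 40 finds no solutions either.
No (x, y) in the scanned range satisfies the equation.

No integer solutions with |y| ≤ 40.


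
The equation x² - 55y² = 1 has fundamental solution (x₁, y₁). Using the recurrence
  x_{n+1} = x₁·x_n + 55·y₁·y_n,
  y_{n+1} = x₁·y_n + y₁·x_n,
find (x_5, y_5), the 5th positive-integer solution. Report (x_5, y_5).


Step 1: Find the fundamental solution (x₁, y₁) of x² - 55y² = 1.
  Expand √55 as a continued fraction. a₀ = ⌊√55⌋ = 7; iterate m_{k+1} = d_k·a_k − m_k, d_{k+1} = (55 − m_{k+1}²)/d_k, a_{k+1} = ⌊(a₀ + m_{k+1})/d_{k+1}⌋ (starting m₀ = 0, d₀ = 1), with convergents p_k = a_k·p_{k-1} + p_{k-2}, q_k = a_k·q_{k-1} + q_{k-2} (p₋₁ = 1, q₋₁ = 0):
  k = 0: a₀ = 7; p₀/q₀ = 7/1; p₀² − 55·q₀² = 49 − 55 = -6.
  k = 1: m = 7, d = 6, a = ⌊(7 + 7)/6⌋ = 2; p/q = (2·7 + 1)/(2·1 + 0) = 15/2; p² − 55·q² = 225 − 220 = 5.
  k = 2: m = 5, d = 5, a = ⌊(7 + 5)/5⌋ = 2; p/q = (2·15 + 7)/(2·2 + 1) = 37/5; p² − 55·q² = 1369 − 1375 = -6.
  k = 3: m = 5, d = 6, a = ⌊(7 + 5)/6⌋ = 2; p/q = (2·37 + 15)/(2·5 + 2) = 89/12; p² − 55·q² = 7921 − 7920 = 1.
  The first convergent with p² − 55·q² = 1 gives the fundamental solution (x₁, y₁) = (89, 12).
Step 2: Apply the recurrence (x_{n+1}, y_{n+1}) = (x₁x_n + 55y₁y_n, x₁y_n + y₁x_n) repeatedly.
  From (x_1, y_1) = (89, 12): x_2 = 89·89 + 55·12·12 = 15841; y_2 = 89·12 + 12·89 = 2136.
  From (x_2, y_2) = (15841, 2136): x_3 = 89·15841 + 55·12·2136 = 2819609; y_3 = 89·2136 + 12·15841 = 380196.
  From (x_3, y_3) = (2819609, 380196): x_4 = 89·2819609 + 55·12·380196 = 501874561; y_4 = 89·380196 + 12·2819609 = 67672752.
  From (x_4, y_4) = (501874561, 67672752): x_5 = 89·501874561 + 55·12·67672752 = 89330852249; y_5 = 89·67672752 + 12·501874561 = 12045369660.
Step 3: Verify x_5² - 55·y_5² = 7980001163532668358001 - 7980001163532668358000 = 1 (should be 1). ✓

(x_1, y_1) = (89, 12); (x_5, y_5) = (89330852249, 12045369660).


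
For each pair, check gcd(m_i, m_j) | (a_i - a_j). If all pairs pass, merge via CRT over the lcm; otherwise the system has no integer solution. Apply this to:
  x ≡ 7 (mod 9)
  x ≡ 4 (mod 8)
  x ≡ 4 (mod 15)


Moduli 9, 8, 15 are not pairwise coprime, so CRT works modulo lcm(m_i) when all pairwise compatibility conditions hold.
Pairwise compatibility: gcd(m_i, m_j) must divide a_i - a_j for every pair.
Merge one congruence at a time:
  Start: x ≡ 7 (mod 9).
  Combine with x ≡ 4 (mod 8): gcd(9, 8) = 1; 4 - 7 = -3, which IS divisible by 1, so compatible.
    Write x = 7 + 9·t and substitute into x ≡ 4 (mod 8): 9·t ≡ 4 − 7 = -3 (mod 8).
    Reduce coefficients mod 8: 1·t ≡ 5 (mod 8).
    So t ≡ 5 (mod 8).
    Then x = 7 + 9·5 = 52, valid modulo lcm(9, 8) = 72: x ≡ 52 (mod 72).
  Combine with x ≡ 4 (mod 15): gcd(72, 15) = 3; 4 - 52 = -48, which IS divisible by 3, so compatible.
    Write x = 52 + 72·t and substitute into x ≡ 4 (mod 15): 72·t ≡ 4 − 52 = -48 (mod 15).
    Divide the congruence (and modulus) by g = 3: 24·t ≡ -16 (mod 5).
    Reduce coefficients mod 5: 4·t ≡ 4 (mod 5).
    The inverse of 4 mod 5 is 4 (since 4·4 = 16 = 3·5 + 1), so t ≡ 4·4 = 16 ≡ 1 (mod 5).
    Then x = 52 + 72·1 = 124, valid modulo lcm(72, 15) = 360: x ≡ 124 (mod 360).
Verify: 124 mod 9 = 7, 124 mod 8 = 4, 124 mod 15 = 4.

x ≡ 124 (mod 360).


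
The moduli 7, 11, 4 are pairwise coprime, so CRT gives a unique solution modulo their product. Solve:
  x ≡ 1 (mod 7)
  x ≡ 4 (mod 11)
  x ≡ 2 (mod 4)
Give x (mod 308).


Moduli 7, 11, 4 are pairwise coprime; by CRT there is a unique solution modulo M = 7 · 11 · 4 = 308.
Solve pairwise, accumulating the modulus:
  Start with x ≡ 1 (mod 7).
  Combine with x ≡ 4 (mod 11): since gcd(7, 11) = 1, we get a unique residue mod 77.
    Write x = 1 + 7·t and substitute into x ≡ 4 (mod 11): 7·t ≡ 4 − 1 = 3 (mod 11).
    The inverse of 7 mod 11 is 8 (since 7·8 = 56 = 5·11 + 1), so t ≡ 8·3 = 24 ≡ 2 (mod 11).
    Then x = 1 + 7·2 = 15, valid modulo lcm(7, 11) = 77: x ≡ 15 (mod 77).
  Combine with x ≡ 2 (mod 4): since gcd(77, 4) = 1, we get a unique residue mod 308.
    Write x = 15 + 77·t and substitute into x ≡ 2 (mod 4): 77·t ≡ 2 − 15 = -13 (mod 4).
    Reduce coefficients mod 4: 1·t ≡ 3 (mod 4).
    So t ≡ 3 (mod 4).
    Then x = 15 + 77·3 = 246, valid modulo lcm(77, 4) = 308: x ≡ 246 (mod 308).
Verify: 246 mod 7 = 1 ✓, 246 mod 11 = 4 ✓, 246 mod 4 = 2 ✓.

x ≡ 246 (mod 308).


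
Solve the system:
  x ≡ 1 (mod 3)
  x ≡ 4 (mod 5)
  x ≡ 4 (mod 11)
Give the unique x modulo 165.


Moduli 3, 5, 11 are pairwise coprime; by CRT there is a unique solution modulo M = 3 · 5 · 11 = 165.
Solve pairwise, accumulating the modulus:
  Start with x ≡ 1 (mod 3).
  Combine with x ≡ 4 (mod 5): since gcd(3, 5) = 1, we get a unique residue mod 15.
    Write x = 1 + 3·t and substitute into x ≡ 4 (mod 5): 3·t ≡ 4 − 1 = 3 (mod 5).
    The inverse of 3 mod 5 is 2 (since 3·2 = 6 = 1·5 + 1), so t ≡ 2·3 = 6 ≡ 1 (mod 5).
    Then x = 1 + 3·1 = 4, valid modulo lcm(3, 5) = 15: x ≡ 4 (mod 15).
  Combine with x ≡ 4 (mod 11): since gcd(15, 11) = 1, we get a unique residue mod 165.
    Write x = 4 + 15·t and substitute into x ≡ 4 (mod 11): 15·t ≡ 4 − 4 = 0 (mod 11).
    Reduce coefficients mod 11: 4·t ≡ 0 (mod 11).
    The inverse of 4 mod 11 is 3 (since 4·3 = 12 = 1·11 + 1), so t ≡ 3·0 = 0 ≡ 0 (mod 11).
    Then x = 4 + 15·0 = 4, valid modulo lcm(15, 11) = 165: x ≡ 4 (mod 165).
Verify: 4 mod 3 = 1 ✓, 4 mod 5 = 4 ✓, 4 mod 11 = 4 ✓.

x ≡ 4 (mod 165).


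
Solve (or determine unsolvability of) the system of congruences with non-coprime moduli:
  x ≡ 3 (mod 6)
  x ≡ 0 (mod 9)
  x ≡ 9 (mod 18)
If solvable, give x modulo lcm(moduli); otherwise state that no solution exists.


Moduli 6, 9, 18 are not pairwise coprime, so CRT works modulo lcm(m_i) when all pairwise compatibility conditions hold.
Pairwise compatibility: gcd(m_i, m_j) must divide a_i - a_j for every pair.
Merge one congruence at a time:
  Start: x ≡ 3 (mod 6).
  Combine with x ≡ 0 (mod 9): gcd(6, 9) = 3; 0 - 3 = -3, which IS divisible by 3, so compatible.
    Write x = 3 + 6·t and substitute into x ≡ 0 (mod 9): 6·t ≡ 0 − 3 = -3 (mod 9).
    Divide the congruence (and modulus) by g = 3: 2·t ≡ -1 (mod 3).
    Reduce coefficients mod 3: 2·t ≡ 2 (mod 3).
    The inverse of 2 mod 3 is 2 (since 2·2 = 4 = 1·3 + 1), so t ≡ 2·2 = 4 ≡ 1 (mod 3).
    Then x = 3 + 6·1 = 9, valid modulo lcm(6, 9) = 18: x ≡ 9 (mod 18).
  Combine with x ≡ 9 (mod 18): gcd(18, 18) = 18; 9 - 9 = 0, which IS divisible by 18, so compatible.
    Write x = 9 + 18·t and substitute into x ≡ 9 (mod 18): 18·t ≡ 9 − 9 = 0 (mod 18).
    Divide the congruence (and modulus) by g = 18: 1·t ≡ 0 (mod 1).
    Modulo 1 every t works; take t = 0.
    Then x = 9 + 18·0 = 9, valid modulo lcm(18, 18) = 18: x ≡ 9 (mod 18).
Verify: 9 mod 6 = 3, 9 mod 9 = 0, 9 mod 18 = 9.

x ≡ 9 (mod 18).


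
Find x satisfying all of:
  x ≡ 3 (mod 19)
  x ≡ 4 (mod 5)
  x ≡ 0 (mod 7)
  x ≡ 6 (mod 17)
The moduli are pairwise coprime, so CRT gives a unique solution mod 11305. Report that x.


Product of moduli M = 19 · 5 · 7 · 17 = 11305.
Merge one congruence at a time:
  Start: x ≡ 3 (mod 19).
  Combine with x ≡ 4 (mod 5); new modulus lcm = 95.
    Write x = 3 + 19·t and substitute into x ≡ 4 (mod 5): 19·t ≡ 4 − 3 = 1 (mod 5).
    Reduce coefficients mod 5: 4·t ≡ 1 (mod 5).
    The inverse of 4 mod 5 is 4 (since 4·4 = 16 = 3·5 + 1), so t ≡ 4·1 = 4 ≡ 4 (mod 5).
    Then x = 3 + 19·4 = 79, valid modulo lcm(19, 5) = 95: x ≡ 79 (mod 95).
  Combine with x ≡ 0 (mod 7); new modulus lcm = 665.
    Write x = 79 + 95·t and substitute into x ≡ 0 (mod 7): 95·t ≡ 0 − 79 = -79 (mod 7).
    Reduce coefficients mod 7: 4·t ≡ 5 (mod 7).
    The inverse of 4 mod 7 is 2 (since 4·2 = 8 = 1·7 + 1), so t ≡ 2·5 = 10 ≡ 3 (mod 7).
    Then x = 79 + 95·3 = 364, valid modulo lcm(95, 7) = 665: x ≡ 364 (mod 665).
  Combine with x ≡ 6 (mod 17); new modulus lcm = 11305.
    Write x = 364 + 665·t and substitute into x ≡ 6 (mod 17): 665·t ≡ 6 − 364 = -358 (mod 17).
    Reduce coefficients mod 17: 2·t ≡ 16 (mod 17).
    The inverse of 2 mod 17 is 9 (since 2·9 = 18 = 1·17 + 1), so t ≡ 9·16 = 144 ≡ 8 (mod 17).
    Then x = 364 + 665·8 = 5684, valid modulo lcm(665, 17) = 11305: x ≡ 5684 (mod 11305).
Verify against each original: 5684 mod 19 = 3, 5684 mod 5 = 4, 5684 mod 7 = 0, 5684 mod 17 = 6.

x ≡ 5684 (mod 11305).


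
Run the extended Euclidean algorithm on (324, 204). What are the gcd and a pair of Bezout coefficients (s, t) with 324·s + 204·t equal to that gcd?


Euclidean algorithm on (324, 204) — divide until remainder is 0:
  324 = 1 · 204 + 120
  204 = 1 · 120 + 84
  120 = 1 · 84 + 36
  84 = 2 · 36 + 12
  36 = 3 · 12 + 0
gcd(324, 204) = 12.
Track Bezout coefficients alongside the remainders: start with r₀ = 324 = a·1 + b·0 (s = 1, t = 0) and r₁ = 204 = a·0 + b·1 (s = 0, t = 1); each new remainder r_{k+1} = r_{k-1} − q_k·r_k inherits s_{k+1} = s_{k-1} − q_k·s_k, t_{k+1} = t_{k-1} − q_k·t_k, so r_k = a·s_k + b·t_k at every step:
  q = 1: r = 120, s = 1 − 1·0 = 1, t = 0 − 1·1 = -1  (check: 324·1 + 204·(-1) = 120)
  q = 1: r = 84, s = 0 − 1·1 = -1, t = 1 − 1·(-1) = 2  (check: 324·(-1) + 204·2 = 84)
  q = 1: r = 36, s = 1 − 1·(-1) = 2, t = -1 − 1·2 = -3  (check: 324·2 + 204·(-3) = 36)
  q = 2: r = 12, s = -1 − 2·2 = -5, t = 2 − 2·(-3) = 8  (check: 324·(-5) + 204·8 = 12)
The row with r = 12 (the gcd) gives the Bezout coefficients s = -5, t = 8.
Result: 324 · (-5) + 204 · (8) = 12.

gcd(324, 204) = 12; s = -5, t = 8 (check: 324·(-5) + 204·8 = 12).


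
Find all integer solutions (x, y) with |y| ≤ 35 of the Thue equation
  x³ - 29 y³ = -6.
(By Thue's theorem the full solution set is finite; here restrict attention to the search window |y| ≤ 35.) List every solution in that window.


The equation is x³ - 29y³ = -6. For fixed y, x³ = 29·y³ − 6, so a solution requires the RHS to be a perfect cube.
Strategy: iterate y from -35 to 35, compute RHS = 29·y³ − 6, and check whether it is a (positive or negative) perfect cube.
Check small values of y:
  y = 0: RHS = -6 is not a perfect cube.
  y = 1: RHS = 23 is not a perfect cube.
  y = -1: RHS = -35 is not a perfect cube.
  y = 2: RHS = 226 is not a perfect cube.
  y = -2: RHS = -238 is not a perfect cube.
  y = 3: RHS = 777 is not a perfect cube.
  y = -3: RHS = -789 is not a perfect cube.
Continuing the search up to |y| = 35 finds no solutions either.
No (x, y) in the scanned range satisfies the equation.

No integer solutions with |y| ≤ 35.


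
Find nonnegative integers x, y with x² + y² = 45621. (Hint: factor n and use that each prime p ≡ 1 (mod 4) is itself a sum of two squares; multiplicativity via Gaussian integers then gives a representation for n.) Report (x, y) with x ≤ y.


Step 1: Factor n = 45621 = 3^2 · 37 · 137.
Step 2: Check the mod-4 condition on each prime factor: 3 ≡ 3 (mod 4), exponent 2 (must be even); 37 ≡ 1 (mod 4), exponent 1; 137 ≡ 1 (mod 4), exponent 1.
All primes ≡ 3 (mod 4) appear to even exponent (or don't appear), so by the two-squares theorem n IS expressible as a sum of two squares.
Step 3: Build a representation. Group n = k² · m with k = 3 and m = 37 · 137 = 5069 (a product of primes ≡ 1 (mod 4)); a representation of m scales to one of n via (k·x)² + (k·y)² = k²(x² + y²). Each prime p ≡ 1 (mod 4) is itself a sum of two squares; find a² by testing p − a² for a perfect square:
  37: 37 − 1² = 36 = 6² ⇒ 37 = 1² + 6².
  137: 137 − 1² = 136, 137 − 2² = 133, 137 − 3² = 128, 137 − 4² = 121 = 11² ⇒ 137 = 4² + 11².
  Combine using the Brahmagupta–Fibonacci identity (a² + b²)(c² + d²) = (ac − bd)² + (ad + bc)² = (ac + bd)² + (ad − bc)²:
  37 · 137 = 5069: from (1² + 6²)(4² + 11²), take (1·4 − 6·11, 1·11 + 6·4) = (4 − 66, 11 + 24) = (-62, 35); dropping signs (only squares matter) gives (62, 35); check 62² + 35² = 3844 + 1225 = 5069 ✓.
  Scale by k = 3: (3·62, 3·35) = (186, 105).
Step 4: Order so x ≤ y and verify: 105² + 186² = 11025 + 34596 = 45621 = n. ✓

n = 45621 = 105² + 186² (one valid representation with x ≤ y).


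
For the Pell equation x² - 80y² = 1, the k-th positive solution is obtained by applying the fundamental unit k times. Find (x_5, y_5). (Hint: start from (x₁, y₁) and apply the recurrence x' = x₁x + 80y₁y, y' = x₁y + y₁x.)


Step 1: Find the fundamental solution (x₁, y₁) of x² - 80y² = 1.
  Expand √80 as a continued fraction. a₀ = ⌊√80⌋ = 8; iterate m_{k+1} = d_k·a_k − m_k, d_{k+1} = (80 − m_{k+1}²)/d_k, a_{k+1} = ⌊(a₀ + m_{k+1})/d_{k+1}⌋ (starting m₀ = 0, d₀ = 1), with convergents p_k = a_k·p_{k-1} + p_{k-2}, q_k = a_k·q_{k-1} + q_{k-2} (p₋₁ = 1, q₋₁ = 0):
  k = 0: a₀ = 8; p₀/q₀ = 8/1; p₀² − 80·q₀² = 64 − 80 = -16.
  k = 1: m = 8, d = 16, a = ⌊(8 + 8)/16⌋ = 1; p/q = (1·8 + 1)/(1·1 + 0) = 9/1; p² − 80·q² = 81 − 80 = 1.
  The first convergent with p² − 80·q² = 1 gives the fundamental solution (x₁, y₁) = (9, 1).
Step 2: Apply the recurrence (x_{n+1}, y_{n+1}) = (x₁x_n + 80y₁y_n, x₁y_n + y₁x_n) repeatedly.
  From (x_1, y_1) = (9, 1): x_2 = 9·9 + 80·1·1 = 161; y_2 = 9·1 + 1·9 = 18.
  From (x_2, y_2) = (161, 18): x_3 = 9·161 + 80·1·18 = 2889; y_3 = 9·18 + 1·161 = 323.
  From (x_3, y_3) = (2889, 323): x_4 = 9·2889 + 80·1·323 = 51841; y_4 = 9·323 + 1·2889 = 5796.
  From (x_4, y_4) = (51841, 5796): x_5 = 9·51841 + 80·1·5796 = 930249; y_5 = 9·5796 + 1·51841 = 104005.
Step 3: Verify x_5² - 80·y_5² = 865363202001 - 865363202000 = 1 (should be 1). ✓

(x_1, y_1) = (9, 1); (x_5, y_5) = (930249, 104005).


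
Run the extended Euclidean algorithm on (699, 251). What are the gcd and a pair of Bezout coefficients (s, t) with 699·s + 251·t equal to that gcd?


Euclidean algorithm on (699, 251) — divide until remainder is 0:
  699 = 2 · 251 + 197
  251 = 1 · 197 + 54
  197 = 3 · 54 + 35
  54 = 1 · 35 + 19
  35 = 1 · 19 + 16
  19 = 1 · 16 + 3
  16 = 5 · 3 + 1
  3 = 3 · 1 + 0
gcd(699, 251) = 1.
Track Bezout coefficients alongside the remainders: start with r₀ = 699 = a·1 + b·0 (s = 1, t = 0) and r₁ = 251 = a·0 + b·1 (s = 0, t = 1); each new remainder r_{k+1} = r_{k-1} − q_k·r_k inherits s_{k+1} = s_{k-1} − q_k·s_k, t_{k+1} = t_{k-1} − q_k·t_k, so r_k = a·s_k + b·t_k at every step:
  q = 2: r = 197, s = 1 − 2·0 = 1, t = 0 − 2·1 = -2  (check: 699·1 + 251·(-2) = 197)
  q = 1: r = 54, s = 0 − 1·1 = -1, t = 1 − 1·(-2) = 3  (check: 699·(-1) + 251·3 = 54)
  q = 3: r = 35, s = 1 − 3·(-1) = 4, t = -2 − 3·3 = -11  (check: 699·4 + 251·(-11) = 35)
  q = 1: r = 19, s = -1 − 1·4 = -5, t = 3 − 1·(-11) = 14  (check: 699·(-5) + 251·14 = 19)
  q = 1: r = 16, s = 4 − 1·(-5) = 9, t = -11 − 1·14 = -25  (check: 699·9 + 251·(-25) = 16)
  q = 1: r = 3, s = -5 − 1·9 = -14, t = 14 − 1·(-25) = 39  (check: 699·(-14) + 251·39 = 3)
  q = 5: r = 1, s = 9 − 5·(-14) = 79, t = -25 − 5·39 = -220  (check: 699·79 + 251·(-220) = 1)
The row with r = 1 (the gcd) gives the Bezout coefficients s = 79, t = -220.
Result: 699 · (79) + 251 · (-220) = 1.

gcd(699, 251) = 1; s = 79, t = -220 (check: 699·79 + 251·(-220) = 1).


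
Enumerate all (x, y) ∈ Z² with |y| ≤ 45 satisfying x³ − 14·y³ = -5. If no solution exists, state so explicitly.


The equation is x³ - 14y³ = -5. For fixed y, x³ = 14·y³ − 5, so a solution requires the RHS to be a perfect cube.
Strategy: iterate y from -45 to 45, compute RHS = 14·y³ − 5, and check whether it is a (positive or negative) perfect cube.
Check small values of y:
  y = 0: RHS = -5 is not a perfect cube.
  y = 1: RHS = 9 is not a perfect cube.
  y = -1: RHS = -19 is not a perfect cube.
  y = 2: RHS = 107 is not a perfect cube.
  y = -2: RHS = -117 is not a perfect cube.
  y = 3: RHS = 373 is not a perfect cube.
  y = -3: RHS = -383 is not a perfect cube.
Continuing the search up to |y| = 45 finds no solutions either.
No (x, y) in the scanned range satisfies the equation.

No integer solutions with |y| ≤ 45.


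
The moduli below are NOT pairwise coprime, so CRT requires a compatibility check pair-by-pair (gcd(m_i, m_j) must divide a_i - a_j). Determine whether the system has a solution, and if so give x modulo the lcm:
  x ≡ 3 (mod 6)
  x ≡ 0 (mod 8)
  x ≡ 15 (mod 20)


Moduli 6, 8, 20 are not pairwise coprime, so CRT works modulo lcm(m_i) when all pairwise compatibility conditions hold.
Pairwise compatibility: gcd(m_i, m_j) must divide a_i - a_j for every pair.
Merge one congruence at a time:
  Start: x ≡ 3 (mod 6).
  Combine with x ≡ 0 (mod 8): gcd(6, 8) = 2, and 0 - 3 = -3 is NOT divisible by 2.
    ⇒ system is inconsistent (no integer solution).

No solution (the system is inconsistent).


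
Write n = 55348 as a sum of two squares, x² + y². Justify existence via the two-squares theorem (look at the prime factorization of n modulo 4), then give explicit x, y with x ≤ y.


Step 1: Factor n = 55348 = 2^2 · 101 · 137.
Step 2: Check the mod-4 condition on each prime factor: 2 = 2 (special); 101 ≡ 1 (mod 4), exponent 1; 137 ≡ 1 (mod 4), exponent 1.
All primes ≡ 3 (mod 4) appear to even exponent (or don't appear), so by the two-squares theorem n IS expressible as a sum of two squares.
Step 3: Build a representation. Group n = k² · m with k = 2 and m = 101 · 137 = 13837 (a product of primes ≡ 1 (mod 4)); a representation of m scales to one of n via (k·x)² + (k·y)² = k²(x² + y²). Each prime p ≡ 1 (mod 4) is itself a sum of two squares; find a² by testing p − a² for a perfect square:
  101: 101 − 1² = 100 = 10² ⇒ 101 = 1² + 10².
  137: 137 − 1² = 136, 137 − 2² = 133, 137 − 3² = 128, 137 − 4² = 121 = 11² ⇒ 137 = 4² + 11².
  Combine using the Brahmagupta–Fibonacci identity (a² + b²)(c² + d²) = (ac − bd)² + (ad + bc)² = (ac + bd)² + (ad − bc)²:
  101 · 137 = 13837: from (1² + 10²)(4² + 11²), take (1·4 − 10·11, 1·11 + 10·4) = (4 − 110, 11 + 40) = (-106, 51); dropping signs (only squares matter) gives (106, 51); check 106² + 51² = 11236 + 2601 = 13837 ✓.
  Scale by k = 2: (2·106, 2·51) = (212, 102).
Step 4: Order so x ≤ y and verify: 102² + 212² = 10404 + 44944 = 55348 = n. ✓

n = 55348 = 102² + 212² (one valid representation with x ≤ y).


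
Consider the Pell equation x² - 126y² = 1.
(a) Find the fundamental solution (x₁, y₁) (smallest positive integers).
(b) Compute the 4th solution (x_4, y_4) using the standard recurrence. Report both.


Step 1: Find the fundamental solution (x₁, y₁) of x² - 126y² = 1.
  Expand √126 as a continued fraction. a₀ = ⌊√126⌋ = 11; iterate m_{k+1} = d_k·a_k − m_k, d_{k+1} = (126 − m_{k+1}²)/d_k, a_{k+1} = ⌊(a₀ + m_{k+1})/d_{k+1}⌋ (starting m₀ = 0, d₀ = 1), with convergents p_k = a_k·p_{k-1} + p_{k-2}, q_k = a_k·q_{k-1} + q_{k-2} (p₋₁ = 1, q₋₁ = 0):
  k = 0: a₀ = 11; p₀/q₀ = 11/1; p₀² − 126·q₀² = 121 − 126 = -5.
  k = 1: m = 11, d = 5, a = ⌊(11 + 11)/5⌋ = 4; p/q = (4·11 + 1)/(4·1 + 0) = 45/4; p² − 126·q² = 2025 − 2016 = 9.
  k = 2: m = 9, d = 9, a = ⌊(11 + 9)/9⌋ = 2; p/q = (2·45 + 11)/(2·4 + 1) = 101/9; p² − 126·q² = 10201 − 10206 = -5.
  k = 3: m = 9, d = 5, a = ⌊(11 + 9)/5⌋ = 4; p/q = (4·101 + 45)/(4·9 + 4) = 449/40; p² − 126·q² = 201601 − 201600 = 1.
  The first convergent with p² − 126·q² = 1 gives the fundamental solution (x₁, y₁) = (449, 40).
Step 2: Apply the recurrence (x_{n+1}, y_{n+1}) = (x₁x_n + 126y₁y_n, x₁y_n + y₁x_n) repeatedly.
  From (x_1, y_1) = (449, 40): x_2 = 449·449 + 126·40·40 = 403201; y_2 = 449·40 + 40·449 = 35920.
  From (x_2, y_2) = (403201, 35920): x_3 = 449·403201 + 126·40·35920 = 362074049; y_3 = 449·35920 + 40·403201 = 32256120.
  From (x_3, y_3) = (362074049, 32256120): x_4 = 449·362074049 + 126·40·32256120 = 325142092801; y_4 = 449·32256120 + 40·362074049 = 28965959840.
Step 3: Verify x_4² - 126·y_4² = 105717380511014096025601 - 105717380511014096025600 = 1 (should be 1). ✓

(x_1, y_1) = (449, 40); (x_4, y_4) = (325142092801, 28965959840).


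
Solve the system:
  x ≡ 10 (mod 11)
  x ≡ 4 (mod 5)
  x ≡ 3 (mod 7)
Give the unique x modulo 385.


Moduli 11, 5, 7 are pairwise coprime; by CRT there is a unique solution modulo M = 11 · 5 · 7 = 385.
Solve pairwise, accumulating the modulus:
  Start with x ≡ 10 (mod 11).
  Combine with x ≡ 4 (mod 5): since gcd(11, 5) = 1, we get a unique residue mod 55.
    Write x = 10 + 11·t and substitute into x ≡ 4 (mod 5): 11·t ≡ 4 − 10 = -6 (mod 5).
    Reduce coefficients mod 5: 1·t ≡ 4 (mod 5).
    So t ≡ 4 (mod 5).
    Then x = 10 + 11·4 = 54, valid modulo lcm(11, 5) = 55: x ≡ 54 (mod 55).
  Combine with x ≡ 3 (mod 7): since gcd(55, 7) = 1, we get a unique residue mod 385.
    Write x = 54 + 55·t and substitute into x ≡ 3 (mod 7): 55·t ≡ 3 − 54 = -51 (mod 7).
    Reduce coefficients mod 7: 6·t ≡ 5 (mod 7).
    The inverse of 6 mod 7 is 6 (since 6·6 = 36 = 5·7 + 1), so t ≡ 6·5 = 30 ≡ 2 (mod 7).
    Then x = 54 + 55·2 = 164, valid modulo lcm(55, 7) = 385: x ≡ 164 (mod 385).
Verify: 164 mod 11 = 10 ✓, 164 mod 5 = 4 ✓, 164 mod 7 = 3 ✓.

x ≡ 164 (mod 385).


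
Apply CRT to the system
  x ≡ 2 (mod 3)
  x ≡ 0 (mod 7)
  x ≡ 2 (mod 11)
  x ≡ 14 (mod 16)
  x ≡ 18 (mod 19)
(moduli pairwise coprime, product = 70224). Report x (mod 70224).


Product of moduli M = 3 · 7 · 11 · 16 · 19 = 70224.
Merge one congruence at a time:
  Start: x ≡ 2 (mod 3).
  Combine with x ≡ 0 (mod 7); new modulus lcm = 21.
    Write x = 2 + 3·t and substitute into x ≡ 0 (mod 7): 3·t ≡ 0 − 2 = -2 (mod 7).
    Reduce coefficients mod 7: 3·t ≡ 5 (mod 7).
    The inverse of 3 mod 7 is 5 (since 3·5 = 15 = 2·7 + 1), so t ≡ 5·5 = 25 ≡ 4 (mod 7).
    Then x = 2 + 3·4 = 14, valid modulo lcm(3, 7) = 21: x ≡ 14 (mod 21).
  Combine with x ≡ 2 (mod 11); new modulus lcm = 231.
    Write x = 14 + 21·t and substitute into x ≡ 2 (mod 11): 21·t ≡ 2 − 14 = -12 (mod 11).
    Reduce coefficients mod 11: 10·t ≡ 10 (mod 11).
    The inverse of 10 mod 11 is 10 (since 10·10 = 100 = 9·11 + 1), so t ≡ 10·10 = 100 ≡ 1 (mod 11).
    Then x = 14 + 21·1 = 35, valid modulo lcm(21, 11) = 231: x ≡ 35 (mod 231).
  Combine with x ≡ 14 (mod 16); new modulus lcm = 3696.
    Write x = 35 + 231·t and substitute into x ≡ 14 (mod 16): 231·t ≡ 14 − 35 = -21 (mod 16).
    Reduce coefficients mod 16: 7·t ≡ 11 (mod 16).
    The inverse of 7 mod 16 is 7 (since 7·7 = 49 = 3·16 + 1), so t ≡ 7·11 = 77 ≡ 13 (mod 16).
    Then x = 35 + 231·13 = 3038, valid modulo lcm(231, 16) = 3696: x ≡ 3038 (mod 3696).
  Combine with x ≡ 18 (mod 19); new modulus lcm = 70224.
    Write x = 3038 + 3696·t and substitute into x ≡ 18 (mod 19): 3696·t ≡ 18 − 3038 = -3020 (mod 19).
    Reduce coefficients mod 19: 10·t ≡ 1 (mod 19).
    The inverse of 10 mod 19 is 2 (since 10·2 = 20 = 1·19 + 1), so t ≡ 2·1 = 2 ≡ 2 (mod 19).
    Then x = 3038 + 3696·2 = 10430, valid modulo lcm(3696, 19) = 70224: x ≡ 10430 (mod 70224).
Verify against each original: 10430 mod 3 = 2, 10430 mod 7 = 0, 10430 mod 11 = 2, 10430 mod 16 = 14, 10430 mod 19 = 18.

x ≡ 10430 (mod 70224).


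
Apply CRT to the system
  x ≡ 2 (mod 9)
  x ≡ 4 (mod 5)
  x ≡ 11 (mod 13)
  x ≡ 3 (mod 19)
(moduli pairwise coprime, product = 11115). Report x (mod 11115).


Product of moduli M = 9 · 5 · 13 · 19 = 11115.
Merge one congruence at a time:
  Start: x ≡ 2 (mod 9).
  Combine with x ≡ 4 (mod 5); new modulus lcm = 45.
    Write x = 2 + 9·t and substitute into x ≡ 4 (mod 5): 9·t ≡ 4 − 2 = 2 (mod 5).
    Reduce coefficients mod 5: 4·t ≡ 2 (mod 5).
    The inverse of 4 mod 5 is 4 (since 4·4 = 16 = 3·5 + 1), so t ≡ 4·2 = 8 ≡ 3 (mod 5).
    Then x = 2 + 9·3 = 29, valid modulo lcm(9, 5) = 45: x ≡ 29 (mod 45).
  Combine with x ≡ 11 (mod 13); new modulus lcm = 585.
    Write x = 29 + 45·t and substitute into x ≡ 11 (mod 13): 45·t ≡ 11 − 29 = -18 (mod 13).
    Reduce coefficients mod 13: 6·t ≡ 8 (mod 13).
    The inverse of 6 mod 13 is 11 (since 6·11 = 66 = 5·13 + 1), so t ≡ 11·8 = 88 ≡ 10 (mod 13).
    Then x = 29 + 45·10 = 479, valid modulo lcm(45, 13) = 585: x ≡ 479 (mod 585).
  Combine with x ≡ 3 (mod 19); new modulus lcm = 11115.
    Write x = 479 + 585·t and substitute into x ≡ 3 (mod 19): 585·t ≡ 3 − 479 = -476 (mod 19).
    Reduce coefficients mod 19: 15·t ≡ 18 (mod 19).
    The inverse of 15 mod 19 is 14 (since 15·14 = 210 = 11·19 + 1), so t ≡ 14·18 = 252 ≡ 5 (mod 19).
    Then x = 479 + 585·5 = 3404, valid modulo lcm(585, 19) = 11115: x ≡ 3404 (mod 11115).
Verify against each original: 3404 mod 9 = 2, 3404 mod 5 = 4, 3404 mod 13 = 11, 3404 mod 19 = 3.

x ≡ 3404 (mod 11115).


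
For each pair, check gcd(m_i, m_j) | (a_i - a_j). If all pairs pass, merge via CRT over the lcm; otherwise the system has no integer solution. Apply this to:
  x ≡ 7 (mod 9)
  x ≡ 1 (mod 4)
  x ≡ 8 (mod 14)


Moduli 9, 4, 14 are not pairwise coprime, so CRT works modulo lcm(m_i) when all pairwise compatibility conditions hold.
Pairwise compatibility: gcd(m_i, m_j) must divide a_i - a_j for every pair.
Merge one congruence at a time:
  Start: x ≡ 7 (mod 9).
  Combine with x ≡ 1 (mod 4): gcd(9, 4) = 1; 1 - 7 = -6, which IS divisible by 1, so compatible.
    Write x = 7 + 9·t and substitute into x ≡ 1 (mod 4): 9·t ≡ 1 − 7 = -6 (mod 4).
    Reduce coefficients mod 4: 1·t ≡ 2 (mod 4).
    So t ≡ 2 (mod 4).
    Then x = 7 + 9·2 = 25, valid modulo lcm(9, 4) = 36: x ≡ 25 (mod 36).
  Combine with x ≡ 8 (mod 14): gcd(36, 14) = 2, and 8 - 25 = -17 is NOT divisible by 2.
    ⇒ system is inconsistent (no integer solution).

No solution (the system is inconsistent).


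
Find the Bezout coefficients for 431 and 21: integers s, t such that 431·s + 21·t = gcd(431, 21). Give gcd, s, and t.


Euclidean algorithm on (431, 21) — divide until remainder is 0:
  431 = 20 · 21 + 11
  21 = 1 · 11 + 10
  11 = 1 · 10 + 1
  10 = 10 · 1 + 0
gcd(431, 21) = 1.
Track Bezout coefficients alongside the remainders: start with r₀ = 431 = a·1 + b·0 (s = 1, t = 0) and r₁ = 21 = a·0 + b·1 (s = 0, t = 1); each new remainder r_{k+1} = r_{k-1} − q_k·r_k inherits s_{k+1} = s_{k-1} − q_k·s_k, t_{k+1} = t_{k-1} − q_k·t_k, so r_k = a·s_k + b·t_k at every step:
  q = 20: r = 11, s = 1 − 20·0 = 1, t = 0 − 20·1 = -20  (check: 431·1 + 21·(-20) = 11)
  q = 1: r = 10, s = 0 − 1·1 = -1, t = 1 − 1·(-20) = 21  (check: 431·(-1) + 21·21 = 10)
  q = 1: r = 1, s = 1 − 1·(-1) = 2, t = -20 − 1·21 = -41  (check: 431·2 + 21·(-41) = 1)
The row with r = 1 (the gcd) gives the Bezout coefficients s = 2, t = -41.
Result: 431 · (2) + 21 · (-41) = 1.

gcd(431, 21) = 1; s = 2, t = -41 (check: 431·2 + 21·(-41) = 1).


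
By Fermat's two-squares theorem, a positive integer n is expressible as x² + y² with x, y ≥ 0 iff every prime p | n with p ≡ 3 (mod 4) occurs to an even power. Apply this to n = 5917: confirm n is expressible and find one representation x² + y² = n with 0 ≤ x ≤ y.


Step 1: Factor n = 5917 = 61 · 97.
Step 2: Check the mod-4 condition on each prime factor: 61 ≡ 1 (mod 4), exponent 1; 97 ≡ 1 (mod 4), exponent 1.
All primes ≡ 3 (mod 4) appear to even exponent (or don't appear), so by the two-squares theorem n IS expressible as a sum of two squares.
Step 3: Build a representation. Here n = 61 · 97 is a product of primes ≡ 1 (mod 4). Each prime p ≡ 1 (mod 4) is itself a sum of two squares; find a² by testing p − a² for a perfect square:
  61: 61 − 1² = 60, 61 − 2² = 57, 61 − 3² = 52, 61 − 4² = 45, 61 − 5² = 36 = 6² ⇒ 61 = 5² + 6².
  97: 97 − 1² = 96, 97 − 2² = 93, 97 − 3² = 88, 97 − 4² = 81 = 9² ⇒ 97 = 4² + 9².
  Combine using the Brahmagupta–Fibonacci identity (a² + b²)(c² + d²) = (ac − bd)² + (ad + bc)² = (ac + bd)² + (ad − bc)²:
  61 · 97 = 5917: from (5² + 6²)(4² + 9²), take (5·4 − 6·9, 5·9 + 6·4) = (20 − 54, 45 + 24) = (-34, 69); dropping signs (only squares matter) gives (34, 69); check 34² + 69² = 1156 + 4761 = 5917 ✓.
Step 4: Order so x ≤ y and verify: 34² + 69² = 1156 + 4761 = 5917 = n. ✓

n = 5917 = 34² + 69² (one valid representation with x ≤ y).


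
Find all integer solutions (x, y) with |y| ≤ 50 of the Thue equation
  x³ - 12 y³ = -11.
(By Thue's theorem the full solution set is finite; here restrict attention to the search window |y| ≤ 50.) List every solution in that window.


The equation is x³ - 12y³ = -11. For fixed y, x³ = 12·y³ − 11, so a solution requires the RHS to be a perfect cube.
Strategy: iterate y from -50 to 50, compute RHS = 12·y³ − 11, and check whether it is a (positive or negative) perfect cube.
Check small values of y:
  y = 0: RHS = -11 is not a perfect cube.
  y = 1: RHS = 1 = (1)³ ⇒ x = 1 works.
  y = -1: RHS = -23 is not a perfect cube.
  y = 2: RHS = 85 is not a perfect cube.
  y = -2: RHS = -107 is not a perfect cube.
  y = 3: RHS = 313 is not a perfect cube.
  y = -3: RHS = -335 is not a perfect cube.
Continuing the search up to |y| = 50 finds no further solutions beyond those listed.
Collected solutions: (1, 1).

Solutions (with |y| ≤ 50): (1, 1).


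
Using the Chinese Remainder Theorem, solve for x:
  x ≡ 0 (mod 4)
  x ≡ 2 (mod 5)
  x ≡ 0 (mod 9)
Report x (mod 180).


Moduli 4, 5, 9 are pairwise coprime; by CRT there is a unique solution modulo M = 4 · 5 · 9 = 180.
Solve pairwise, accumulating the modulus:
  Start with x ≡ 0 (mod 4).
  Combine with x ≡ 2 (mod 5): since gcd(4, 5) = 1, we get a unique residue mod 20.
    Write x = 0 + 4·t and substitute into x ≡ 2 (mod 5): 4·t ≡ 2 − 0 = 2 (mod 5).
    The inverse of 4 mod 5 is 4 (since 4·4 = 16 = 3·5 + 1), so t ≡ 4·2 = 8 ≡ 3 (mod 5).
    Then x = 0 + 4·3 = 12, valid modulo lcm(4, 5) = 20: x ≡ 12 (mod 20).
  Combine with x ≡ 0 (mod 9): since gcd(20, 9) = 1, we get a unique residue mod 180.
    Write x = 12 + 20·t and substitute into x ≡ 0 (mod 9): 20·t ≡ 0 − 12 = -12 (mod 9).
    Reduce coefficients mod 9: 2·t ≡ 6 (mod 9).
    The inverse of 2 mod 9 is 5 (since 2·5 = 10 = 1·9 + 1), so t ≡ 5·6 = 30 ≡ 3 (mod 9).
    Then x = 12 + 20·3 = 72, valid modulo lcm(20, 9) = 180: x ≡ 72 (mod 180).
Verify: 72 mod 4 = 0 ✓, 72 mod 5 = 2 ✓, 72 mod 9 = 0 ✓.

x ≡ 72 (mod 180).


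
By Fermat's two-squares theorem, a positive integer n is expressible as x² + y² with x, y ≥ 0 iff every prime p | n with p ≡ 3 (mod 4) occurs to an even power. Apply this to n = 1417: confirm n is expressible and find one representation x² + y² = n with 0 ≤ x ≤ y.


Step 1: Factor n = 1417 = 13 · 109.
Step 2: Check the mod-4 condition on each prime factor: 13 ≡ 1 (mod 4), exponent 1; 109 ≡ 1 (mod 4), exponent 1.
All primes ≡ 3 (mod 4) appear to even exponent (or don't appear), so by the two-squares theorem n IS expressible as a sum of two squares.
Step 3: Build a representation. Here n = 13 · 109 is a product of primes ≡ 1 (mod 4). Each prime p ≡ 1 (mod 4) is itself a sum of two squares; find a² by testing p − a² for a perfect square:
  13: 13 − 1² = 12, 13 − 2² = 9 = 3² ⇒ 13 = 2² + 3².
  109: 109 − 1² = 108, 109 − 2² = 105, 109 − 3² = 100 = 10² ⇒ 109 = 3² + 10².
  Combine using the Brahmagupta–Fibonacci identity (a² + b²)(c² + d²) = (ac − bd)² + (ad + bc)² = (ac + bd)² + (ad − bc)²:
  13 · 109 = 1417: from (2² + 3²)(3² + 10²), take (2·3 − 3·10, 2·10 + 3·3) = (6 − 30, 20 + 9) = (-24, 29); dropping signs (only squares matter) gives (24, 29); check 24² + 29² = 576 + 841 = 1417 ✓.
Step 4: Order so x ≤ y and verify: 24² + 29² = 576 + 841 = 1417 = n. ✓

n = 1417 = 24² + 29² (one valid representation with x ≤ y).


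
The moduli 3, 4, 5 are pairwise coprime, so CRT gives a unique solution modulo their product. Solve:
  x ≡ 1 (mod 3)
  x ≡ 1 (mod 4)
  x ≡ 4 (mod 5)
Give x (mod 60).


Moduli 3, 4, 5 are pairwise coprime; by CRT there is a unique solution modulo M = 3 · 4 · 5 = 60.
Solve pairwise, accumulating the modulus:
  Start with x ≡ 1 (mod 3).
  Combine with x ≡ 1 (mod 4): since gcd(3, 4) = 1, we get a unique residue mod 12.
    Write x = 1 + 3·t and substitute into x ≡ 1 (mod 4): 3·t ≡ 1 − 1 = 0 (mod 4).
    The inverse of 3 mod 4 is 3 (since 3·3 = 9 = 2·4 + 1), so t ≡ 3·0 = 0 ≡ 0 (mod 4).
    Then x = 1 + 3·0 = 1, valid modulo lcm(3, 4) = 12: x ≡ 1 (mod 12).
  Combine with x ≡ 4 (mod 5): since gcd(12, 5) = 1, we get a unique residue mod 60.
    Write x = 1 + 12·t and substitute into x ≡ 4 (mod 5): 12·t ≡ 4 − 1 = 3 (mod 5).
    Reduce coefficients mod 5: 2·t ≡ 3 (mod 5).
    The inverse of 2 mod 5 is 3 (since 2·3 = 6 = 1·5 + 1), so t ≡ 3·3 = 9 ≡ 4 (mod 5).
    Then x = 1 + 12·4 = 49, valid modulo lcm(12, 5) = 60: x ≡ 49 (mod 60).
Verify: 49 mod 3 = 1 ✓, 49 mod 4 = 1 ✓, 49 mod 5 = 4 ✓.

x ≡ 49 (mod 60).


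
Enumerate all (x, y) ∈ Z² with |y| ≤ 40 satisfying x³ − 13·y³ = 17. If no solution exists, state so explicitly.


The equation is x³ - 13y³ = 17. For fixed y, x³ = 13·y³ + 17, so a solution requires the RHS to be a perfect cube.
Strategy: iterate y from -40 to 40, compute RHS = 13·y³ + 17, and check whether it is a (positive or negative) perfect cube.
Check small values of y:
  y = 0: RHS = 17 is not a perfect cube.
  y = 1: RHS = 30 is not a perfect cube.
  y = -1: RHS = 4 is not a perfect cube.
  y = 2: RHS = 121 is not a perfect cube.
  y = -2: RHS = -87 is not a perfect cube.
  y = 3: RHS = 368 is not a perfect cube.
  y = -3: RHS = -334 is not a perfect cube.
Continuing the search up to |y| = 40 finds no solutions either.
No (x, y) in the scanned range satisfies the equation.

No integer solutions with |y| ≤ 40.


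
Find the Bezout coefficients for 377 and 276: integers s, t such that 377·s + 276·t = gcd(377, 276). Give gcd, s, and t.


Euclidean algorithm on (377, 276) — divide until remainder is 0:
  377 = 1 · 276 + 101
  276 = 2 · 101 + 74
  101 = 1 · 74 + 27
  74 = 2 · 27 + 20
  27 = 1 · 20 + 7
  20 = 2 · 7 + 6
  7 = 1 · 6 + 1
  6 = 6 · 1 + 0
gcd(377, 276) = 1.
Track Bezout coefficients alongside the remainders: start with r₀ = 377 = a·1 + b·0 (s = 1, t = 0) and r₁ = 276 = a·0 + b·1 (s = 0, t = 1); each new remainder r_{k+1} = r_{k-1} − q_k·r_k inherits s_{k+1} = s_{k-1} − q_k·s_k, t_{k+1} = t_{k-1} − q_k·t_k, so r_k = a·s_k + b·t_k at every step:
  q = 1: r = 101, s = 1 − 1·0 = 1, t = 0 − 1·1 = -1  (check: 377·1 + 276·(-1) = 101)
  q = 2: r = 74, s = 0 − 2·1 = -2, t = 1 − 2·(-1) = 3  (check: 377·(-2) + 276·3 = 74)
  q = 1: r = 27, s = 1 − 1·(-2) = 3, t = -1 − 1·3 = -4  (check: 377·3 + 276·(-4) = 27)
  q = 2: r = 20, s = -2 − 2·3 = -8, t = 3 − 2·(-4) = 11  (check: 377·(-8) + 276·11 = 20)
  q = 1: r = 7, s = 3 − 1·(-8) = 11, t = -4 − 1·11 = -15  (check: 377·11 + 276·(-15) = 7)
  q = 2: r = 6, s = -8 − 2·11 = -30, t = 11 − 2·(-15) = 41  (check: 377·(-30) + 276·41 = 6)
  q = 1: r = 1, s = 11 − 1·(-30) = 41, t = -15 − 1·41 = -56  (check: 377·41 + 276·(-56) = 1)
The row with r = 1 (the gcd) gives the Bezout coefficients s = 41, t = -56.
Result: 377 · (41) + 276 · (-56) = 1.

gcd(377, 276) = 1; s = 41, t = -56 (check: 377·41 + 276·(-56) = 1).


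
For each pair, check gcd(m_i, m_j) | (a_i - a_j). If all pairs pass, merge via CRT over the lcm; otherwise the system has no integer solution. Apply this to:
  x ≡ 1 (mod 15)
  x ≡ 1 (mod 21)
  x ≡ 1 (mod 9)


Moduli 15, 21, 9 are not pairwise coprime, so CRT works modulo lcm(m_i) when all pairwise compatibility conditions hold.
Pairwise compatibility: gcd(m_i, m_j) must divide a_i - a_j for every pair.
Merge one congruence at a time:
  Start: x ≡ 1 (mod 15).
  Combine with x ≡ 1 (mod 21): gcd(15, 21) = 3; 1 - 1 = 0, which IS divisible by 3, so compatible.
    Write x = 1 + 15·t and substitute into x ≡ 1 (mod 21): 15·t ≡ 1 − 1 = 0 (mod 21).
    Divide the congruence (and modulus) by g = 3: 5·t ≡ 0 (mod 7).
    The inverse of 5 mod 7 is 3 (since 5·3 = 15 = 2·7 + 1), so t ≡ 3·0 = 0 ≡ 0 (mod 7).
    Then x = 1 + 15·0 = 1, valid modulo lcm(15, 21) = 105: x ≡ 1 (mod 105).
  Combine with x ≡ 1 (mod 9): gcd(105, 9) = 3; 1 - 1 = 0, which IS divisible by 3, so compatible.
    Write x = 1 + 105·t and substitute into x ≡ 1 (mod 9): 105·t ≡ 1 − 1 = 0 (mod 9).
    Divide the congruence (and modulus) by g = 3: 35·t ≡ 0 (mod 3).
    Reduce coefficients mod 3: 2·t ≡ 0 (mod 3).
    The inverse of 2 mod 3 is 2 (since 2·2 = 4 = 1·3 + 1), so t ≡ 2·0 = 0 ≡ 0 (mod 3).
    Then x = 1 + 105·0 = 1, valid modulo lcm(105, 9) = 315: x ≡ 1 (mod 315).
Verify: 1 mod 15 = 1, 1 mod 21 = 1, 1 mod 9 = 1.

x ≡ 1 (mod 315).


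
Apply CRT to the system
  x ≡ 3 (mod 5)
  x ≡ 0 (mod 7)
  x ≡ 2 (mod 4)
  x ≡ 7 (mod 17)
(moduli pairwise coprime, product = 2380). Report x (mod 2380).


Product of moduli M = 5 · 7 · 4 · 17 = 2380.
Merge one congruence at a time:
  Start: x ≡ 3 (mod 5).
  Combine with x ≡ 0 (mod 7); new modulus lcm = 35.
    Write x = 3 + 5·t and substitute into x ≡ 0 (mod 7): 5·t ≡ 0 − 3 = -3 (mod 7).
    Reduce coefficients mod 7: 5·t ≡ 4 (mod 7).
    The inverse of 5 mod 7 is 3 (since 5·3 = 15 = 2·7 + 1), so t ≡ 3·4 = 12 ≡ 5 (mod 7).
    Then x = 3 + 5·5 = 28, valid modulo lcm(5, 7) = 35: x ≡ 28 (mod 35).
  Combine with x ≡ 2 (mod 4); new modulus lcm = 140.
    Write x = 28 + 35·t and substitute into x ≡ 2 (mod 4): 35·t ≡ 2 − 28 = -26 (mod 4).
    Reduce coefficients mod 4: 3·t ≡ 2 (mod 4).
    The inverse of 3 mod 4 is 3 (since 3·3 = 9 = 2·4 + 1), so t ≡ 3·2 = 6 ≡ 2 (mod 4).
    Then x = 28 + 35·2 = 98, valid modulo lcm(35, 4) = 140: x ≡ 98 (mod 140).
  Combine with x ≡ 7 (mod 17); new modulus lcm = 2380.
    Write x = 98 + 140·t and substitute into x ≡ 7 (mod 17): 140·t ≡ 7 − 98 = -91 (mod 17).
    Reduce coefficients mod 17: 4·t ≡ 11 (mod 17).
    The inverse of 4 mod 17 is 13 (since 4·13 = 52 = 3·17 + 1), so t ≡ 13·11 = 143 ≡ 7 (mod 17).
    Then x = 98 + 140·7 = 1078, valid modulo lcm(140, 17) = 2380: x ≡ 1078 (mod 2380).
Verify against each original: 1078 mod 5 = 3, 1078 mod 7 = 0, 1078 mod 4 = 2, 1078 mod 17 = 7.

x ≡ 1078 (mod 2380).


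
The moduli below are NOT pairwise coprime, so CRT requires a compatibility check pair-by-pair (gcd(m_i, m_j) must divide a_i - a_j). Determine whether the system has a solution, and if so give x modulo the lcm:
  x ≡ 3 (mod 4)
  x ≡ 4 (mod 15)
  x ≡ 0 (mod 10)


Moduli 4, 15, 10 are not pairwise coprime, so CRT works modulo lcm(m_i) when all pairwise compatibility conditions hold.
Pairwise compatibility: gcd(m_i, m_j) must divide a_i - a_j for every pair.
Merge one congruence at a time:
  Start: x ≡ 3 (mod 4).
  Combine with x ≡ 4 (mod 15): gcd(4, 15) = 1; 4 - 3 = 1, which IS divisible by 1, so compatible.
    Write x = 3 + 4·t and substitute into x ≡ 4 (mod 15): 4·t ≡ 4 − 3 = 1 (mod 15).
    The inverse of 4 mod 15 is 4 (since 4·4 = 16 = 1·15 + 1), so t ≡ 4·1 = 4 ≡ 4 (mod 15).
    Then x = 3 + 4·4 = 19, valid modulo lcm(4, 15) = 60: x ≡ 19 (mod 60).
  Combine with x ≡ 0 (mod 10): gcd(60, 10) = 10, and 0 - 19 = -19 is NOT divisible by 10.
    ⇒ system is inconsistent (no integer solution).

No solution (the system is inconsistent).
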